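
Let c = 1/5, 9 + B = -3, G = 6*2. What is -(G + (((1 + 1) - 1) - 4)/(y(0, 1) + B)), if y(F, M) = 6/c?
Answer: -71/6 ≈ -11.833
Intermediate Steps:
G = 12
B = -12 (B = -9 - 3 = -12)
c = ⅕ ≈ 0.20000
y(F, M) = 30 (y(F, M) = 6/(⅕) = 6*5 = 30)
-(G + (((1 + 1) - 1) - 4)/(y(0, 1) + B)) = -(12 + (((1 + 1) - 1) - 4)/(30 - 12)) = -(12 + ((2 - 1) - 4)/18) = -(12 + (1 - 4)*(1/18)) = -(12 - 3*1/18) = -(12 - ⅙) = -1*71/6 = -71/6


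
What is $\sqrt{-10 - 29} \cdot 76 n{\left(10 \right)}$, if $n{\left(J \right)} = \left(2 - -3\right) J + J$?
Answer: $4560 i \sqrt{39} \approx 28477.0 i$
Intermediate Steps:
$n{\left(J \right)} = 6 J$ ($n{\left(J \right)} = \left(2 + 3\right) J + J = 5 J + J = 6 J$)
$\sqrt{-10 - 29} \cdot 76 n{\left(10 \right)} = \sqrt{-10 - 29} \cdot 76 \cdot 6 \cdot 10 = \sqrt{-39} \cdot 76 \cdot 60 = i \sqrt{39} \cdot 76 \cdot 60 = 76 i \sqrt{39} \cdot 60 = 4560 i \sqrt{39}$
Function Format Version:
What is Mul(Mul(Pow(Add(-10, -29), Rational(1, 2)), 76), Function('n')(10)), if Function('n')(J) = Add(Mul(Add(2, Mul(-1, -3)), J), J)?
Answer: Mul(4560, I, Pow(39, Rational(1, 2))) ≈ Mul(28477., I)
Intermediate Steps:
Function('n')(J) = Mul(6, J) (Function('n')(J) = Add(Mul(Add(2, 3), J), J) = Add(Mul(5, J), J) = Mul(6, J))
Mul(Mul(Pow(Add(-10, -29), Rational(1, 2)), 76), Function('n')(10)) = Mul(Mul(Pow(Add(-10, -29), Rational(1, 2)), 76), Mul(6, 10)) = Mul(Mul(Pow(-39, Rational(1, 2)), 76), 60) = Mul(Mul(Mul(I, Pow(39, Rational(1, 2))), 76), 60) = Mul(Mul(76, I, Pow(39, Rational(1, 2))), 60) = Mul(4560, I, Pow(39, Rational(1, 2)))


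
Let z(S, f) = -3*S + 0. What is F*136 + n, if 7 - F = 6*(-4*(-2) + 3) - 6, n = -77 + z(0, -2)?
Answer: -7285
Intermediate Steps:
z(S, f) = -3*S
n = -77 (n = -77 - 3*0 = -77 + 0 = -77)
F = -53 (F = 7 - (6*(-4*(-2) + 3) - 6) = 7 - (6*(8 + 3) - 6) = 7 - (6*11 - 6) = 7 - (66 - 6) = 7 - 1*60 = 7 - 60 = -53)
F*136 + n = -53*136 - 77 = -7208 - 77 = -7285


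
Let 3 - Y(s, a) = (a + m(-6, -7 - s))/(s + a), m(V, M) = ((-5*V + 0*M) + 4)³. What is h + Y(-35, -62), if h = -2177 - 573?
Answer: -227217/97 ≈ -2342.4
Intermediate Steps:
h = -2750
m(V, M) = (4 - 5*V)³ (m(V, M) = ((-5*V + 0) + 4)³ = (-5*V + 4)³ = (4 - 5*V)³)
Y(s, a) = 3 - (39304 + a)/(a + s) (Y(s, a) = 3 - (a - (-4 + 5*(-6))³)/(s + a) = 3 - (a - (-4 - 30)³)/(a + s) = 3 - (a - 1*(-34)³)/(a + s) = 3 - (a - 1*(-39304))/(a + s) = 3 - (a + 39304)/(a + s) = 3 - (39304 + a)/(a + s))
h + Y(-35, -62) = -2750 + (-39304 + 2*(-62) + 3*(-35))/(-62 - 35) = -2750 + (-39304 - 124 - 105)/(-97) = -2750 - 1/97*(-39533) = -2750 + 39533/97 = -227217/97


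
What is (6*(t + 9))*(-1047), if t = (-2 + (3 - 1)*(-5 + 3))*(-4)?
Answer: -207306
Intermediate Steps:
t = 24 (t = (-2 + 2*(-2))*(-4) = (-2 - 4)*(-4) = -6*(-4) = 24)
(6*(t + 9))*(-1047) = (6*(24 + 9))*(-1047) = (6*33)*(-1047) = 198*(-1047) = -207306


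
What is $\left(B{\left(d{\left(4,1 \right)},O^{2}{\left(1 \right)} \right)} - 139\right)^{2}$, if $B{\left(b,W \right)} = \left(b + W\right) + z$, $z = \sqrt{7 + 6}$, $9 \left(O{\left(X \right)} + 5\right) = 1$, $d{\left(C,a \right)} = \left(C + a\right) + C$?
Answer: $\frac{73942129}{6561} - \frac{17188 \sqrt{13}}{81} \approx 10505.0$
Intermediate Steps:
$d{\left(C,a \right)} = a + 2 C$
$O{\left(X \right)} = - \frac{44}{9}$ ($O{\left(X \right)} = -5 + \frac{1}{9} \cdot 1 = -5 + \frac{1}{9} = - \frac{44}{9}$)
$z = \sqrt{13} \approx 3.6056$
$B{\left(b,W \right)} = W + b + \sqrt{13}$ ($B{\left(b,W \right)} = \left(b + W\right) + \sqrt{13} = \left(W + b\right) + \sqrt{13} = W + b + \sqrt{13}$)
$\left(B{\left(d{\left(4,1 \right)},O^{2}{\left(1 \right)} \right)} - 139\right)^{2} = \left(\left(\left(- \frac{44}{9}\right)^{2} + \left(1 + 2 \cdot 4\right) + \sqrt{13}\right) - 139\right)^{2} = \left(\left(\frac{1936}{81} + \left(1 + 8\right) + \sqrt{13}\right) - 139\right)^{2} = \left(\left(\frac{1936}{81} + 9 + \sqrt{13}\right) - 139\right)^{2} = \left(\left(\frac{2665}{81} + \sqrt{13}\right) - 139\right)^{2} = \left(- \frac{8594}{81} + \sqrt{13}\right)^{2}$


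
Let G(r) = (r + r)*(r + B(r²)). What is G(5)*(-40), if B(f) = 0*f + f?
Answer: -12000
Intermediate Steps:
B(f) = f (B(f) = 0 + f = f)
G(r) = 2*r*(r + r²) (G(r) = (r + r)*(r + r²) = (2*r)*(r + r²) = 2*r*(r + r²))
G(5)*(-40) = (2*5²*(1 + 5))*(-40) = (2*25*6)*(-40) = 300*(-40) = -12000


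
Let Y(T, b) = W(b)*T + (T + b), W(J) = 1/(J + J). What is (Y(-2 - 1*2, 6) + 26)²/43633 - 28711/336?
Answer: -3757469621/43982064 ≈ -85.432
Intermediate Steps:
W(J) = 1/(2*J)
Y(T, b) = T + b + T/(2*b) (Y(T, b) = (1/(2*b))*T + (T + b) = T/(2*b) + (T + b) = T + b + T/(2*b))
(Y(-2 - 1*2, 6) + 26)²/43633 - 28711/336 = (((-2 - 1*2) + 6 + (½)*(-2 - 1*2)/6) + 26)²/43633 - 28711/336 = (((-2 - 2) + 6 + (½)*(-2 - 2)*(⅙)) + 26)²*(1/43633) - 28711*1/336 = ((-4 + 6 + (½)*(-4)*(⅙)) + 26)²*(1/43633) - 28711/336 = ((-4 + 6 - ⅓) + 26)²*(1/43633) - 28711/336 = (5/3 + 26)²*(1/43633) - 28711/336 = (83/3)²*(1/43633) - 28711/336 = (6889/9)*(1/43633) - 28711/336 = 6889/392697 - 28711/336 = -3757469621/43982064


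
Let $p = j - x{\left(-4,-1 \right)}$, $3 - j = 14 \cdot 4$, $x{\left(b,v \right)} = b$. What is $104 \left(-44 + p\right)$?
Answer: $-9672$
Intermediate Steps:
$j = -53$ ($j = 3 - 14 \cdot 4 = 3 - 56 = -53$)
$p = -49$ ($p = -53 - -4 = -53 + 4 = -49$)
$104 \left(-44 + p\right) = 104 \left(-44 - 49\right) = 104 \left(-93\right) = -9672$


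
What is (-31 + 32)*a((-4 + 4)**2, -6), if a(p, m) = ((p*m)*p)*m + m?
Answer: -6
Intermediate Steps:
a(p, m) = m + m**2*p**2 (a(p, m) = ((m*p)*p)*m + m = (m*p**2)*m + m = m**2*p**2 + m = m + m**2*p**2)
(-31 + 32)*a((-4 + 4)**2, -6) = (-31 + 32)*(-6*(1 - 6*(-4 + 4)**4)) = 1*(-6*(1 - 6*(0**2)**2)) = 1*(-6*(1 - 6*0**2)) = 1*(-6*(1 - 6*0)) = 1*(-6*(1 + 0)) = 1*(-6*1) = 1*(-6) = -6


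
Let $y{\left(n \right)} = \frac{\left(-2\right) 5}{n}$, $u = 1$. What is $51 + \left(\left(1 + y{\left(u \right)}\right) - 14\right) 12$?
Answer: $-225$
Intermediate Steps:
$y{\left(n \right)} = - \frac{10}{n}$
$51 + \left(\left(1 + y{\left(u \right)}\right) - 14\right) 12 = 51 + \left(\left(1 - \frac{10}{1}\right) - 14\right) 12 = 51 + \left(\left(1 - 10\right) - 14\right) 12 = 51 + \left(-9 - 14\right) 12 = 51 - 276 = -225$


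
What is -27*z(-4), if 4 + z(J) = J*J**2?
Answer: 1836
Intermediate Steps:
z(J) = -4 + J**3 (z(J) = -4 + J*J**2 = -4 + J**3)
-27*z(-4) = -27*(-4 + (-4)**3) = -27*(-4 - 64) = -27*(-68) = 1836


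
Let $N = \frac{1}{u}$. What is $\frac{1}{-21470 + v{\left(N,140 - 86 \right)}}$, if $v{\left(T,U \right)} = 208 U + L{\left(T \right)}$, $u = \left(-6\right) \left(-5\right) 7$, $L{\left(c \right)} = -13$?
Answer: $- \frac{1}{10251} \approx -9.7551 \cdot 10^{-5}$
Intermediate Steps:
$u = 210$ ($u = 30 \cdot 7 = 210$)
$N = \frac{1}{210} \approx 0.0047619$
$v{\left(T,U \right)} = -13 + 208 U$ ($v{\left(T,U \right)} = 208 U - 13 = -13 + 208 U$)
$\frac{1}{-21470 + v{\left(N,140 - 86 \right)}} = \frac{1}{-21470 - \left(13 - 208 \left(140 - 86\right)\right)} = \frac{1}{-21470 + \left(-13 + 208 \cdot 54\right)} = \frac{1}{-21470 + \left(-13 + 11232\right)} = \frac{1}{-21470 + 11219} = \frac{1}{-10251} = - \frac{1}{10251}$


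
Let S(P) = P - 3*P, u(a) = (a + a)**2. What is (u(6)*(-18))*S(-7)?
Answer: -36288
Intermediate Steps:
u(a) = 4*a**2 (u(a) = (2*a)**2 = 4*a**2)
S(P) = -2*P
(u(6)*(-18))*S(-7) = ((4*6**2)*(-18))*(-2*(-7)) = ((4*36)*(-18))*14 = (144*(-18))*14 = -2592*14 = -36288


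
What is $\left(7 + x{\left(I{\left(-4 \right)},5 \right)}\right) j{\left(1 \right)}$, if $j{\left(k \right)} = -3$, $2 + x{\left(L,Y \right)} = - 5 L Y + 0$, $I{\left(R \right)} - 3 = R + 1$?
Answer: $-15$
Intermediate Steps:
$I{\left(R \right)} = 4 + R$ ($I{\left(R \right)} = 3 + \left(R + 1\right) = 3 + \left(1 + R\right) = 4 + R$)
$x{\left(L,Y \right)} = -2 - 5 L Y$ ($x{\left(L,Y \right)} = -2 + \left(- 5 L Y + 0\right) = -2 - 5 L Y$)
$\left(7 + x{\left(I{\left(-4 \right)},5 \right)}\right) j{\left(1 \right)} = \left(7 - \left(2 + 5 \left(4 - 4\right) 5\right)\right) \left(-3\right) = \left(7 - \left(2 + 0 \cdot 5\right)\right) \left(-3\right) = \left(7 + \left(-2 + 0\right)\right) \left(-3\right) = \left(7 - 2\right) \left(-3\right) = 5 \left(-3\right) = -15$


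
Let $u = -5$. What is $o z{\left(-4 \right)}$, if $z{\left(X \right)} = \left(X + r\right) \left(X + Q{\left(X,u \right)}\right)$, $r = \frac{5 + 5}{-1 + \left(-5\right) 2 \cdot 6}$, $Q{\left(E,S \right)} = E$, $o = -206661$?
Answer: $- \frac{419935152}{61} \approx -6.8842 \cdot 10^{6}$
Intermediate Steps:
$r = - \frac{10}{61}$ ($r = \frac{10}{-1 - 60} = \frac{10}{-61} = 10 \left(- \frac{1}{61}\right) = - \frac{10}{61} \approx -0.16393$)
$z{\left(X \right)} = 2 X \left(- \frac{10}{61} + X\right)$ ($z{\left(X \right)} = \left(X - \frac{10}{61}\right) \left(X + X\right) = \left(- \frac{10}{61} + X\right) 2 X = 2 X \left(- \frac{10}{61} + X\right)$)
$o z{\left(-4 \right)} = - 206661 \cdot \frac{2}{61} \left(-4\right) \left(-10 + 61 \left(-4\right)\right) = - 206661 \cdot \frac{2}{61} \left(-4\right) \left(-10 - 244\right) = - 206661 \cdot \frac{2}{61} \left(-4\right) \left(-254\right) = \left(-206661\right) \frac{2032}{61} = - \frac{419935152}{61}$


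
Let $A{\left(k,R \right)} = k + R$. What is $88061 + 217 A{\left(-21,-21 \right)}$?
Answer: $78947$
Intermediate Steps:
$A{\left(k,R \right)} = R + k$
$88061 + 217 A{\left(-21,-21 \right)} = 88061 + 217 \left(-21 - 21\right) = 88061 + 217 \left(-42\right) = 88061 - 9114 = 78947$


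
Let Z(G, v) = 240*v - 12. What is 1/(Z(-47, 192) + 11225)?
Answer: 1/57293 ≈ 1.7454e-5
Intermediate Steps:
Z(G, v) = -12 + 240*v
1/(Z(-47, 192) + 11225) = 1/((-12 + 240*192) + 11225) = 1/((-12 + 46080) + 11225) = 1/(46068 + 11225) = 1/57293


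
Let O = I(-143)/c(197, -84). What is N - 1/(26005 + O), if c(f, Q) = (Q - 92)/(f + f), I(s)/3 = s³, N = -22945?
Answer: -3609654787123/157317707 ≈ -22945.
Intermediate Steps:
I(s) = 3*s³
c(f, Q) = (-92 + Q)/(2*f) (c(f, Q) = (-92 + Q)/((2*f)) = (-92 + Q)*(1/(2*f)) = (-92 + Q)/(2*f))
O = 157109667/8 (O = (3*(-143)³)/(((½)*(-92 - 84)/197)) = (3*(-2924207))/(((½)*(1/197)*(-176))) = -8772621/(-88/197) = -8772621*(-197/88) = 157109667/8 ≈ 1.9639e+7)
N - 1/(26005 + O) = -22945 - 1/(26005 + 157109667/8) = -22945 - 1/157317707/8 = -22945 - 1*8/157317707 = -22945 - 8/157317707 = -3609654787123/157317707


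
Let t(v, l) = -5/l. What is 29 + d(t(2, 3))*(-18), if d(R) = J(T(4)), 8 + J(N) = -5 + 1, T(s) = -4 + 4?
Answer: 245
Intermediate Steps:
T(s) = 0
J(N) = -12 (J(N) = -8 + (-5 + 1) = -8 - 4 = -12)
d(R) = -12
29 + d(t(2, 3))*(-18) = 29 - 12*(-18) = 29 + 216 = 245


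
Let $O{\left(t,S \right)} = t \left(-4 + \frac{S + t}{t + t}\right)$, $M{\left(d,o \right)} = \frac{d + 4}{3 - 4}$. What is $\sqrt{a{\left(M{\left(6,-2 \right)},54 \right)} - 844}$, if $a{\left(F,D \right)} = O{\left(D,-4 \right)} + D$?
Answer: $3 i \sqrt{109} \approx 31.321 i$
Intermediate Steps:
$M{\left(d,o \right)} = -4 - d$ ($M{\left(d,o \right)} = \frac{4 + d}{-1} = \left(4 + d\right) \left(-1\right) = -4 - d$)
$O{\left(t,S \right)} = t \left(-4 + \frac{S + t}{2 t}\right)$
$a{\left(F,D \right)} = -2 - \frac{5 D}{2}$ ($a{\left(F,D \right)} = \left(\frac{1}{2} \left(-4\right) - \frac{7 D}{2}\right) + D = \left(-2 - \frac{7 D}{2}\right) + D = -2 - \frac{5 D}{2}$)
$\sqrt{a{\left(M{\left(6,-2 \right)},54 \right)} - 844} = \sqrt{\left(-2 - 135\right) - 844} = \sqrt{-137 - 844} = \sqrt{-981} = 3 i \sqrt{109}$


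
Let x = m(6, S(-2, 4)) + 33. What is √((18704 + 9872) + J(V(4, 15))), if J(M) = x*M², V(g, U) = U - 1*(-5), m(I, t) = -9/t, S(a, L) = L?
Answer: 2*√10219 ≈ 202.18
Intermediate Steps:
x = 123/4 (x = -9/4 + 33 = 123/4 ≈ 30.750)
V(g, U) = 5 + U (V(g, U) = U + 5 = 5 + U)
J(M) = 123*M²/4
√((18704 + 9872) + J(V(4, 15))) = √((18704 + 9872) + 123*(5 + 15)²/4) = √(28576 + (123/4)*20²) = √(28576 + (123/4)*400) = √(28576 + 12300) = √40876 = 2*√10219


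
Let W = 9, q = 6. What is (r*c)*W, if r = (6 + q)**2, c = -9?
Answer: -11664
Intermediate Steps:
r = 144 (r = (6 + 6)**2 = 12**2 = 144)
(r*c)*W = (144*(-9))*9 = -1296*9 = -11664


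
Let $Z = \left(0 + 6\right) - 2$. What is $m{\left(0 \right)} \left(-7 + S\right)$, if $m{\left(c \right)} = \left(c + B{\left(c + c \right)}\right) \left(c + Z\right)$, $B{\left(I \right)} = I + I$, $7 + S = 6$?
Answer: $0$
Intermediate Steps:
$S = -1$ ($S = -7 + 6 = -1$)
$B{\left(I \right)} = 2 I$
$Z = 4$ ($Z = 6 - 2 = 4$)
$m{\left(c \right)} = 5 c \left(4 + c\right)$ ($m{\left(c \right)} = \left(c + 2 \left(c + c\right)\right) \left(c + 4\right) = \left(c + 2 \cdot 2 c\right) \left(4 + c\right) = \left(c + 4 c\right) \left(4 + c\right) = 5 c \left(4 + c\right)$)
$m{\left(0 \right)} \left(-7 + S\right) = 5 \cdot 0 \left(4 + 0\right) \left(-7 - 1\right) = 5 \cdot 0 \cdot 4 \left(-8\right) = 0 \left(-8\right) = 0$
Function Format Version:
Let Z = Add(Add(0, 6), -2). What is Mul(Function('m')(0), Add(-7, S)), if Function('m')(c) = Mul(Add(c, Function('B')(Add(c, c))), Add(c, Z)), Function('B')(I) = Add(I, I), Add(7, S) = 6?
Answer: 0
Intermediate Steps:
S = -1 (S = Add(-7, 6) = -1)
Function('B')(I) = Mul(2, I)
Z = 4 (Z = Add(6, -2) = 4)
Function('m')(c) = Mul(5, c, Add(4, c)) (Function('m')(c) = Mul(Add(c, Mul(2, Add(c, c))), Add(c, 4)) = Mul(Add(c, Mul(2, Mul(2, c))), Add(4, c)) = Mul(Add(c, Mul(4, c)), Add(4, c)) = Mul(Mul(5, c), Add(4, c)) = Mul(5, c, Add(4, c)))
Mul(Function('m')(0), Add(-7, S)) = Mul(Mul(5, 0, Add(4, 0)), Add(-7, -1)) = Mul(Mul(5, 0, 4), -8) = Mul(0, -8) = 0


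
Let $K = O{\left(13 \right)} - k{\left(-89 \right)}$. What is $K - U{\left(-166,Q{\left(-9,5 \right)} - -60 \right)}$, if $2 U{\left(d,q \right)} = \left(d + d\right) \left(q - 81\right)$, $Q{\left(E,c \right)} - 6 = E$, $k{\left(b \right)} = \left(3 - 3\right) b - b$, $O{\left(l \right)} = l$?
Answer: $-4060$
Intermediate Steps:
$k{\left(b \right)} = - b$ ($k{\left(b \right)} = 0 b - b = 0 - b = - b$)
$Q{\left(E,c \right)} = 6 + E$
$U{\left(d,q \right)} = d \left(-81 + q\right)$ ($U{\left(d,q \right)} = \frac{\left(d + d\right) \left(q - 81\right)}{2} = \frac{2 d \left(-81 + q\right)}{2} = d \left(-81 + q\right)$)
$K = -76$ ($K = 13 - \left(-1\right) \left(-89\right) = 13 - 89 = -76$)
$K - U{\left(-166,Q{\left(-9,5 \right)} - -60 \right)} = -76 - - 166 \left(-81 + \left(\left(6 - 9\right) - -60\right)\right) = -76 - - 166 \left(-81 + \left(-3 + 60\right)\right) = -76 - - 166 \left(-81 + 57\right) = -76 - \left(-166\right) \left(-24\right) = -76 - 3984 = -4060$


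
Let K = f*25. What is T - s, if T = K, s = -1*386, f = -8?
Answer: 186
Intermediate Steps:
K = -200 (K = -8*25 = -200)
s = -386
T = -200
T - s = -200 - 1*(-386) = -200 + 386 = 186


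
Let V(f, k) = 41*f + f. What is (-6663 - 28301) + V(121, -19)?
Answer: -29882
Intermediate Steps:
V(f, k) = 42*f
(-6663 - 28301) + V(121, -19) = (-6663 - 28301) + 42*121 = -34964 + 5082 = -29882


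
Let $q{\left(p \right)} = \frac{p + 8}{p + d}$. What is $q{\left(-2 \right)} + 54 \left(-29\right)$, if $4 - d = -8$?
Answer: $- \frac{7827}{5} \approx -1565.4$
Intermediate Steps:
$d = 12$ ($d = 4 - -8 = 4 + 8 = 12$)
$q{\left(p \right)} = \frac{8 + p}{12 + p}$ ($q{\left(p \right)} = \frac{p + 8}{p + 12} = \frac{8 + p}{12 + p}$)
$q{\left(-2 \right)} + 54 \left(-29\right) = \frac{8 - 2}{12 - 2} + 54 \left(-29\right) = \frac{1}{10} \cdot 6 - 1566 = \frac{3}{5} - 1566 = - \frac{7827}{5}$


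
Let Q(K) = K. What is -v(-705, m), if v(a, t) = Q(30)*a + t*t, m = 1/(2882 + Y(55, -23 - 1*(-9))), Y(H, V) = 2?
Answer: 175914194399/8317456 ≈ 21150.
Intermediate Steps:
m = 1/2884 (m = 1/(2882 + 2) = 1/2884 ≈ 0.00034674)
v(a, t) = t² + 30*a (v(a, t) = 30*a + t*t = 30*a + t² = t² + 30*a)
-v(-705, m) = -((1/2884)² + 30*(-705)) = -(1/8317456 - 21150) = -1*(-175914194399/8317456) = 175914194399/8317456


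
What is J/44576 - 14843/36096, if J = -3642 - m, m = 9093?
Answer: -35041379/50281728 ≈ -0.69690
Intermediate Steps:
J = -12735 (J = -3642 - 1*9093 = -3642 - 9093 = -12735)
J/44576 - 14843/36096 = -12735/44576 - 14843/36096 = -35041379/50281728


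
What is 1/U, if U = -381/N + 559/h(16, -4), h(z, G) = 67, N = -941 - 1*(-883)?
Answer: 3886/57949 ≈ 0.067059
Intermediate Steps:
N = -58 (N = -941 + 883 = -58)
U = 57949/3886 (U = -381/(-58) + 559/67 = -381*(-1/58) + 559*(1/67) = 381/58 + 559/67 = 57949/3886 ≈ 14.912)
1/U = 1/(57949/3886) = 3886/57949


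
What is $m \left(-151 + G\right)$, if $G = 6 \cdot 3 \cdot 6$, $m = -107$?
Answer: $4601$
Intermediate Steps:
$G = 108$ ($G = 18 \cdot 6 = 108$)
$m \left(-151 + G\right) = - 107 \left(-151 + 108\right) = \left(-107\right) \left(-43\right) = 4601$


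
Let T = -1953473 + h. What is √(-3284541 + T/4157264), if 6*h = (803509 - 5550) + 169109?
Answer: I*√3547888565810911651/1039316 ≈ 1812.3*I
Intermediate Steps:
h = 161178 (h = ((803509 - 5550) + 169109)/6 = (797959 + 169109)/6 = (⅙)*967068 = 161178)
T = -1792295 (T = -1953473 + 161178 = -1792295)
√(-3284541 + T/4157264) = √(-3284541 - 1792295/4157264) = √(-13654705848119/4157264) = I*√3547888565810911651/1039316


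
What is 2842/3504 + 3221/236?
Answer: 1494637/103368 ≈ 14.459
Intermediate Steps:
2842/3504 + 3221/236 = 2842*(1/3504) + 3221*(1/236) = 1421/1752 + 3221/236 = 1494637/103368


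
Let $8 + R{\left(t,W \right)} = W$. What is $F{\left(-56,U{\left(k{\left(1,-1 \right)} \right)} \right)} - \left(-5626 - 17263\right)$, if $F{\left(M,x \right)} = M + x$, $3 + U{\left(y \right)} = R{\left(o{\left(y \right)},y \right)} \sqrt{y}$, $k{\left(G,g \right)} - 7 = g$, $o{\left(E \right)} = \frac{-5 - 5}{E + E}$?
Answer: $22830 - 2 \sqrt{6} \approx 22825.0$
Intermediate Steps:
$o{\left(E \right)} = - \frac{5}{E}$ ($o{\left(E \right)} = - \frac{10}{2 E} = - 10 \frac{1}{2 E} = - \frac{5}{E}$)
$R{\left(t,W \right)} = -8 + W$
$k{\left(G,g \right)} = 7 + g$
$U{\left(y \right)} = -3 + \sqrt{y} \left(-8 + y\right)$ ($U{\left(y \right)} = -3 + \left(-8 + y\right) \sqrt{y} = -3 + \sqrt{y} \left(-8 + y\right)$)
$F{\left(-56,U{\left(k{\left(1,-1 \right)} \right)} \right)} - \left(-5626 - 17263\right) = \left(-56 + \left(-3 + \sqrt{7 - 1} \left(-8 + \left(7 - 1\right)\right)\right)\right) - \left(-5626 - 17263\right) = \left(-56 + \left(-3 + \sqrt{6} \left(-8 + 6\right)\right)\right) - -22889 = \left(-56 + \left(-3 + \sqrt{6} \left(-2\right)\right)\right) + 22889 = \left(-56 - \left(3 + 2 \sqrt{6}\right)\right) + 22889 = \left(-59 - 2 \sqrt{6}\right) + 22889 = 22830 - 2 \sqrt{6}$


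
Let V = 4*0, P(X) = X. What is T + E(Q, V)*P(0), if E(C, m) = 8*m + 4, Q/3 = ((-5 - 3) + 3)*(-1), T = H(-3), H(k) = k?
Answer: -3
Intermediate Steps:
V = 0
T = -3
Q = 15 (Q = 3*(((-5 - 3) + 3)*(-1)) = 3*((-8 + 3)*(-1)) = 3*(-5*(-1)) = 3*5 = 15)
E(C, m) = 4 + 8*m
T + E(Q, V)*P(0) = -3 + (4 + 8*0)*0 = -3 + (4 + 0)*0 = -3 + 4*0 = -3 + 0 = -3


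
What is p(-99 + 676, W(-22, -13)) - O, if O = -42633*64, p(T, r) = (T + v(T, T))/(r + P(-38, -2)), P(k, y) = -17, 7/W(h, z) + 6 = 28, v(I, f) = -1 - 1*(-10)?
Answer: 1001351012/367 ≈ 2.7285e+6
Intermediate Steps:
v(I, f) = 9 (v(I, f) = -1 + 10 = 9)
W(h, z) = 7/22 (W(h, z) = 7/(-6 + 28) = 7/22)
p(T, r) = (9 + T)/(-17 + r) (p(T, r) = (T + 9)/(r - 17) = (9 + T)/(-17 + r))
O = -2728512
p(-99 + 676, W(-22, -13)) - O = (9 + (-99 + 676))/(-17 + 7/22) - 1*(-2728512) = (9 + 577)/(-367/22) + 2728512 = -22/367*586 + 2728512 = -12892/367 + 2728512 = 1001351012/367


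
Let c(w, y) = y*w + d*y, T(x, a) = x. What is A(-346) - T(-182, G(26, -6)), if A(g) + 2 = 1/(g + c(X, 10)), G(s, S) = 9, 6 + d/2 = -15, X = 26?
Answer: 91079/506 ≈ 180.00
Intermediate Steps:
d = -42 (d = -12 + 2*(-15) = -12 - 30 = -42)
c(w, y) = -42*y + w*y (c(w, y) = y*w - 42*y = w*y - 42*y = -42*y + w*y)
A(g) = -2 + 1/(-160 + g) (A(g) = -2 + 1/(g + 10*(-42 + 26)) = -2 + 1/(g + 10*(-16)) = -2 + 1/(g - 160) = -2 + 1/(-160 + g))
A(-346) - T(-182, G(26, -6)) = (321 - 2*(-346))/(-160 - 346) - 1*(-182) = (321 + 692)/(-506) + 182 = -1/506*1013 + 182 = -1013/506 + 182 = 91079/506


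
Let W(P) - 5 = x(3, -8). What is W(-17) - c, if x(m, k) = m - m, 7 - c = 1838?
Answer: 1836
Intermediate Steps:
c = -1831 (c = 7 - 1*1838 = 7 - 1838 = -1831)
x(m, k) = 0
W(P) = 5 (W(P) = 5 + 0 = 5)
W(-17) - c = 5 - 1*(-1831) = 5 + 1831 = 1836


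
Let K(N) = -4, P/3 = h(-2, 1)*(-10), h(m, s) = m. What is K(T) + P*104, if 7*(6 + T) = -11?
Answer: 6236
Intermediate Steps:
T = -53/7 (T = -6 + (⅐)*(-11) = -6 - 11/7 = -53/7 ≈ -7.5714)
P = 60 (P = 3*(-2*(-10)) = 3*20 = 60)
K(T) + P*104 = -4 + 60*104 = -4 + 6240 = 6236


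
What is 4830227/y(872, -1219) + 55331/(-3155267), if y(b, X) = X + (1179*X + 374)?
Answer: -15320224378835/4537419088282 ≈ -3.3764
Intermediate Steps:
y(b, X) = 374 + 1180*X (y(b, X) = X + (374 + 1179*X) = 374 + 1180*X)
4830227/y(872, -1219) + 55331/(-3155267) = 4830227/(374 + 1180*(-1219)) + 55331/(-3155267) = 4830227/(374 - 1438420) + 55331*(-1/3155267) = 4830227/(-1438046) - 55331/3155267 = 4830227*(-1/1438046) - 55331/3155267 = -4830227/1438046 - 55331/3155267 = -15320224378835/4537419088282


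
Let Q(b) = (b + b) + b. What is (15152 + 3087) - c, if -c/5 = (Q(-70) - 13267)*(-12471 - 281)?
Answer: 859311759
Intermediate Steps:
Q(b) = 3*b (Q(b) = 2*b + b = 3*b)
c = -859293520 (c = -5*(3*(-70) - 13267)*(-12471 - 281) = -5*(-210 - 13267)*(-12752) = -(-67385)*(-12752) = -5*171858704 = -859293520)
(15152 + 3087) - c = (15152 + 3087) - 1*(-859293520) = 18239 + 859293520 = 859311759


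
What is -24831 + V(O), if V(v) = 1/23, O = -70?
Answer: -571112/23 ≈ -24831.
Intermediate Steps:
V(v) = 1/23
-24831 + V(O) = -24831 + 1/23 = -571112/23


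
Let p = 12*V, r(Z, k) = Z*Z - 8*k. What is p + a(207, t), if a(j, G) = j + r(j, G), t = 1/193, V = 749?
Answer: 10044484/193 ≈ 52044.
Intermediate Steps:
r(Z, k) = Z² - 8*k
t = 1/193 ≈ 0.0051813
a(j, G) = j + j² - 8*G (a(j, G) = j + (j² - 8*G) = j + j² - 8*G)
p = 8988 (p = 12*749 = 8988)
p + a(207, t) = 8988 + (207 + 207² - 8*1/193) = 8988 + (207 + 42849 - 8/193) = 8988 + 8309800/193 = 10044484/193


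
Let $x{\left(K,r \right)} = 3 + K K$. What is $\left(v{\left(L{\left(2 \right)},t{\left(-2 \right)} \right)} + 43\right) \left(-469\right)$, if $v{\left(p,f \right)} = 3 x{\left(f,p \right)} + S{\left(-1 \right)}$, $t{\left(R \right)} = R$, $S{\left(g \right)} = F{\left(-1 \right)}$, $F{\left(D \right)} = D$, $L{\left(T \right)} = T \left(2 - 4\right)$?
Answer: $-29547$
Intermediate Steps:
$L{\left(T \right)} = - 2 T$ ($L{\left(T \right)} = T \left(-2\right) = - 2 T$)
$S{\left(g \right)} = -1$
$x{\left(K,r \right)} = 3 + K^{2}$
$v{\left(p,f \right)} = 8 + 3 f^{2}$ ($v{\left(p,f \right)} = 3 \left(3 + f^{2}\right) - 1 = \left(9 + 3 f^{2}\right) - 1 = 8 + 3 f^{2}$)
$\left(v{\left(L{\left(2 \right)},t{\left(-2 \right)} \right)} + 43\right) \left(-469\right) = \left(\left(8 + 3 \left(-2\right)^{2}\right) + 43\right) \left(-469\right) = \left(\left(8 + 3 \cdot 4\right) + 43\right) \left(-469\right) = \left(\left(8 + 12\right) + 43\right) \left(-469\right) = \left(20 + 43\right) \left(-469\right) = 63 \left(-469\right) = -29547$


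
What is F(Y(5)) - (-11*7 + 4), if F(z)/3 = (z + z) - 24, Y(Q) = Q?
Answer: 31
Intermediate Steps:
F(z) = -72 + 6*z (F(z) = 3*((z + z) - 24) = 3*(2*z - 24) = 3*(-24 + 2*z) = -72 + 6*z)
F(Y(5)) - (-11*7 + 4) = (-72 + 6*5) - (-11*7 + 4) = (-72 + 30) - (-77 + 4) = -42 - 1*(-73) = -42 + 73 = 31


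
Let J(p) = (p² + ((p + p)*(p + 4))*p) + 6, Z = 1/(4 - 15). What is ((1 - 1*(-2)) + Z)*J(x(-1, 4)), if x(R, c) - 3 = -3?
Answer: 192/11 ≈ 17.455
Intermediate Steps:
x(R, c) = 0 (x(R, c) = 3 - 3 = 0)
Z = -1/11 (Z = 1/(-11) = -1/11 ≈ -0.090909)
J(p) = 6 + p² + 2*p²*(4 + p) (J(p) = (p² + ((2*p)*(4 + p))*p) + 6 = (p² + (2*p*(4 + p))*p) + 6 = (p² + 2*p²*(4 + p)) + 6 = 6 + p² + 2*p²*(4 + p))
((1 - 1*(-2)) + Z)*J(x(-1, 4)) = ((1 - 1*(-2)) - 1/11)*(6 + 2*0³ + 9*0²) = ((1 + 2) - 1/11)*(6 + 2*0 + 9*0) = (3 - 1/11)*(6 + 0 + 0) = (32/11)*6 = 192/11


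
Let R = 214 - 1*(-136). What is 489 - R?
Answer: 139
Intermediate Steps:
R = 350 (R = 214 + 136 = 350)
489 - R = 489 - 1*350 = 489 - 350 = 139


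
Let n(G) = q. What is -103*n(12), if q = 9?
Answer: -927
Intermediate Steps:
n(G) = 9
-103*n(12) = -103*9 = -927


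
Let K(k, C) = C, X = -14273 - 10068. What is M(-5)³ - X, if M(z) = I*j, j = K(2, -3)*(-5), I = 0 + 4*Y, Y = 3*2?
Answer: 46680341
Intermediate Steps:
Y = 6
X = -24341
I = 24 (I = 0 + 4*6 = 0 + 24 = 24)
j = 15 (j = -3*(-5) = 15)
M(z) = 360 (M(z) = 24*15 = 360)
M(-5)³ - X = 360³ - 1*(-24341) = 46656000 + 24341 = 46680341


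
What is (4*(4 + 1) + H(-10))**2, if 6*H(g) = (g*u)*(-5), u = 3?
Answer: 2025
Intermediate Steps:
H(g) = -5*g/2 (H(g) = ((g*3)*(-5))/6 = ((3*g)*(-5))/6 = (-15*g)/6 = -5*g/2)
(4*(4 + 1) + H(-10))**2 = (4*(4 + 1) - 5/2*(-10))**2 = (4*5 + 25)**2 = (20 + 25)**2 = 45**2 = 2025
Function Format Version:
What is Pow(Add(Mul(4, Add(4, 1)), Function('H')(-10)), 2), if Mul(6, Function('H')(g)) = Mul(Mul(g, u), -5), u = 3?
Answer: 2025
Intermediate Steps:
Function('H')(g) = Mul(Rational(-5, 2), g) (Function('H')(g) = Mul(Rational(1, 6), Mul(Mul(g, 3), -5)) = Mul(Rational(1, 6), Mul(Mul(3, g), -5)) = Mul(Rational(1, 6), Mul(-15, g)) = Mul(Rational(-5, 2), g))
Pow(Add(Mul(4, Add(4, 1)), Function('H')(-10)), 2) = Pow(Add(Mul(4, Add(4, 1)), Mul(Rational(-5, 2), -10)), 2) = Pow(Add(Mul(4, 5), 25), 2) = Pow(Add(20, 25), 2) = Pow(45, 2) = 2025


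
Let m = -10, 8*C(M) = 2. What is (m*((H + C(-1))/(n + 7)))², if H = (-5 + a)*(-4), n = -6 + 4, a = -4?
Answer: 21025/4 ≈ 5256.3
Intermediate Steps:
C(M) = ¼ (C(M) = (⅛)*2 = ¼)
n = -2
H = 36 (H = (-5 - 4)*(-4) = -9*(-4) = 36)
(m*((H + C(-1))/(n + 7)))² = (-10*(36 + ¼)/(-2 + 7))² = (-725/(2*5))² = (-10*29/4)² = (-145/2)² = 21025/4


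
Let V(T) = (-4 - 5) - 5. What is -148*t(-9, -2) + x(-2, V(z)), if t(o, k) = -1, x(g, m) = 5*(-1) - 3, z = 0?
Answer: 140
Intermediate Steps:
V(T) = -14 (V(T) = -9 - 5 = -14)
x(g, m) = -8 (x(g, m) = -5 - 3 = -8)
-148*t(-9, -2) + x(-2, V(z)) = -148*(-1) - 8 = 148 - 8 = 140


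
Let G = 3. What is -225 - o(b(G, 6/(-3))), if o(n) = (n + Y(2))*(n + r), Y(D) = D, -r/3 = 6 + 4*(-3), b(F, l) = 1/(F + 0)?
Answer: -2410/9 ≈ -267.78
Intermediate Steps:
b(F, l) = 1/F
r = 18 (r = -3*(6 + 4*(-3)) = -3*(6 - 12) = -3*(-6) = 18)
o(n) = (2 + n)*(18 + n) (o(n) = (n + 2)*(n + 18) = (2 + n)*(18 + n))
-225 - o(b(G, 6/(-3))) = -225 - (36 + (1/3)**2 + 20/3) = -225 - (36 + (1/3)**2 + 20*(1/3)) = -225 - (36 + 1/9 + 20/3) = -225 - 1*385/9 = -225 - 385/9 = -2410/9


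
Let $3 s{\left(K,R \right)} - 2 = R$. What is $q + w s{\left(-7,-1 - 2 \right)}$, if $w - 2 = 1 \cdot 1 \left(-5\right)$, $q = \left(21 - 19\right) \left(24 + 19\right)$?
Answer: $87$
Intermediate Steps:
$s{\left(K,R \right)} = \frac{2}{3} + \frac{R}{3}$
$q = 86$ ($q = 2 \cdot 43 = 86$)
$w = -3$ ($w = 2 + 1 \cdot 1 \left(-5\right) = 2 + 1 \left(-5\right) = 2 - 5 = -3$)
$q + w s{\left(-7,-1 - 2 \right)} = 86 - 3 \left(\frac{2}{3} + \frac{-1 - 2}{3}\right) = 86 - 3 \left(\frac{2}{3} + \frac{1}{3} \left(-3\right)\right) = 86 - 3 \left(\frac{2}{3} - 1\right) = 86 - -1 = 86 + 1 = 87$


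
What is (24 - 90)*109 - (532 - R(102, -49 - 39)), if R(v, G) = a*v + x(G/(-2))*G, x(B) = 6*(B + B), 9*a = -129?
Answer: -55652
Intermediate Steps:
a = -43/3 (a = (⅑)*(-129) = -43/3 ≈ -14.333)
x(B) = 12*B (x(B) = 6*(2*B) = 12*B)
R(v, G) = -6*G² - 43*v/3 (R(v, G) = -43*v/3 + (12*(G/(-2)))*G = -43*v/3 + (12*(G*(-½)))*G = -43*v/3 + (12*(-G/2))*G = -43*v/3 + (-6*G)*G = -43*v/3 - 6*G² = -6*G² - 43*v/3)
(24 - 90)*109 - (532 - R(102, -49 - 39)) = (24 - 90)*109 - (532 - (-6*(-49 - 39)² - 43/3*102)) = -66*109 - (532 - (-6*(-88)² - 1462)) = -7194 - (532 - (-6*7744 - 1462)) = -7194 - (532 - (-46464 - 1462)) = -7194 - (532 - 1*(-47926)) = -7194 - (532 + 47926) = -7194 - 1*48458 = -7194 - 48458 = -55652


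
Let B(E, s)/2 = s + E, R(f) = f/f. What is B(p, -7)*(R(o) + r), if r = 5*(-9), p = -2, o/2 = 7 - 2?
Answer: 792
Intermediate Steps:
o = 10 (o = 2*(7 - 2) = 2*5 = 10)
R(f) = 1
B(E, s) = 2*E + 2*s (B(E, s) = 2*(s + E) = 2*(E + s) = 2*E + 2*s)
r = -45
B(p, -7)*(R(o) + r) = (2*(-2) + 2*(-7))*(1 - 45) = (-4 - 14)*(-44) = -18*(-44) = 792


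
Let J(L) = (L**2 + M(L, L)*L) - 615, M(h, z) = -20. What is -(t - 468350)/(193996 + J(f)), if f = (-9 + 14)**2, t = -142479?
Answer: 610829/193506 ≈ 3.1566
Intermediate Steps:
f = 25 (f = 5**2 = 25)
J(L) = -615 + L**2 - 20*L (J(L) = (L**2 - 20*L) - 615 = -615 + L**2 - 20*L)
-(t - 468350)/(193996 + J(f)) = -(-142479 - 468350)/(193996 + (-615 + 25**2 - 20*25)) = -(-610829)/(193996 + (-615 + 625 - 500)) = -(-610829)/(193996 - 490) = -(-610829)/193506 = -1*(-610829/193506) = 610829/193506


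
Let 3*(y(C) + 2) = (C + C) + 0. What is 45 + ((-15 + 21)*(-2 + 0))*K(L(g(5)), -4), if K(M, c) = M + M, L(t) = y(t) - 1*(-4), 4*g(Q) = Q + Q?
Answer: -43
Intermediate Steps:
g(Q) = Q/2 (g(Q) = (Q + Q)/4 = (2*Q)/4 = Q/2)
y(C) = -2 + 2*C/3 (y(C) = -2 + ((C + C) + 0)/3 = -2 + (2*C + 0)/3 = -2 + (2*C)/3 = -2 + 2*C/3)
L(t) = 2 + 2*t/3 (L(t) = (-2 + 2*t/3) - 1*(-4) = (-2 + 2*t/3) + 4 = 2 + 2*t/3)
K(M, c) = 2*M
45 + ((-15 + 21)*(-2 + 0))*K(L(g(5)), -4) = 45 + ((-15 + 21)*(-2 + 0))*(2*(2 + 2*((1/2)*5)/3)) = 45 + (6*(-2))*(2*(2 + (2/3)*(5/2))) = 45 - 24*(2 + 5/3) = 45 - 24*11/3 = 45 - 12*22/3 = 45 - 88 = -43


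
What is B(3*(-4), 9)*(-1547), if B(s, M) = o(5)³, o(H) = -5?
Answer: 193375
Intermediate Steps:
B(s, M) = -125 (B(s, M) = (-5)³ = -125)
B(3*(-4), 9)*(-1547) = -125*(-1547) = 193375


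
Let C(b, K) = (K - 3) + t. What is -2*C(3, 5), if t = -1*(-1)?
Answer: -6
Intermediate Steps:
t = 1
C(b, K) = -2 + K (C(b, K) = (K - 3) + 1 = (-3 + K) + 1 = -2 + K)
-2*C(3, 5) = -2*(-2 + 5) = -2*3 = -6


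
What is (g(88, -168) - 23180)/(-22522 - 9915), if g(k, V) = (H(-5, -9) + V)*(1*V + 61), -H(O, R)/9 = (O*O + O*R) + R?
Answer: -53539/32437 ≈ -1.6506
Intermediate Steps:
H(O, R) = -9*R - 9*O² - 9*O*R (H(O, R) = -9*((O*O + O*R) + R) = -9*((O² + O*R) + R) = -9*(R + O² + O*R) = -9*R - 9*O² - 9*O*R)
g(k, V) = (-549 + V)*(61 + V) (g(k, V) = ((-9*(-9) - 9*(-5)² - 9*(-5)*(-9)) + V)*(1*V + 61) = ((81 - 9*25 - 405) + V)*(V + 61) = ((81 - 225 - 405) + V)*(61 + V) = (-549 + V)*(61 + V))
(g(88, -168) - 23180)/(-22522 - 9915) = ((-33489 + (-168)² - 488*(-168)) - 23180)/(-22522 - 9915) = ((-33489 + 28224 + 81984) - 23180)/(-32437) = (76719 - 23180)*(-1/32437) = 53539*(-1/32437) = -53539/32437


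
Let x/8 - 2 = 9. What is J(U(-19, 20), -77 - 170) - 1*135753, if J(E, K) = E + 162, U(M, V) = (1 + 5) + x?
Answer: -135497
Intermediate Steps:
x = 88 (x = 16 + 8*9 = 16 + 72 = 88)
U(M, V) = 94 (U(M, V) = (1 + 5) + 88 = 6 + 88 = 94)
J(E, K) = 162 + E
J(U(-19, 20), -77 - 170) - 1*135753 = (162 + 94) - 1*135753 = 256 - 135753 = -135497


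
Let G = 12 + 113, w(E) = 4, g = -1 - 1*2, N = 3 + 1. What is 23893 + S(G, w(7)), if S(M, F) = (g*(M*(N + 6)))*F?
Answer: 8893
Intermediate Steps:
N = 4
g = -3 (g = -1 - 2 = -3)
G = 125
S(M, F) = -30*F*M (S(M, F) = (-3*M*(4 + 6))*F = (-3*M*10)*F = (-30*M)*F = -30*F*M)
23893 + S(G, w(7)) = 23893 - 30*4*125 = 23893 - 15000 = 8893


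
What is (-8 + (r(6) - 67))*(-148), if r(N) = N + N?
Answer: 9324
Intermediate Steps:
r(N) = 2*N
(-8 + (r(6) - 67))*(-148) = (-8 + (2*6 - 67))*(-148) = (-8 + (12 - 67))*(-148) = (-8 - 55)*(-148) = -63*(-148) = 9324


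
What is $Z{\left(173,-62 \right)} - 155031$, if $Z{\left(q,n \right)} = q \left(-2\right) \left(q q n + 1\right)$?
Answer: $641881531$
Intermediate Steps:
$Z{\left(q,n \right)} = - 2 q \left(1 + n q^{2}\right)$ ($Z{\left(q,n \right)} = - 2 q \left(q^{2} n + 1\right) = - 2 q \left(n q^{2} + 1\right) = - 2 q \left(1 + n q^{2}\right)$)
$Z{\left(173,-62 \right)} - 155031 = \left(-2\right) 173 \left(1 - 62 \cdot 173^{2}\right) - 155031 = \left(-2\right) 173 \left(1 - 1855598\right) - 155031 = \left(-2\right) 173 \left(-1855597\right) - 155031 = 642036562 - 155031 = 641881531$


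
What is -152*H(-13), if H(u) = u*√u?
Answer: 1976*I*√13 ≈ 7124.6*I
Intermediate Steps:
H(u) = u^(3/2)
-152*H(-13) = -(-1976)*I*√13 = 1976*I*√13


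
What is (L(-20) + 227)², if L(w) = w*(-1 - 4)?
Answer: 106929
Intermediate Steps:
L(w) = -5*w (L(w) = w*(-5) = -5*w)
(L(-20) + 227)² = (-5*(-20) + 227)² = (100 + 227)² = 327² = 106929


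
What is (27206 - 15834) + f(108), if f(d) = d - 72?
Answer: 11408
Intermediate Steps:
f(d) = -72 + d
(27206 - 15834) + f(108) = (27206 - 15834) + (-72 + 108) = 11372 + 36 = 11408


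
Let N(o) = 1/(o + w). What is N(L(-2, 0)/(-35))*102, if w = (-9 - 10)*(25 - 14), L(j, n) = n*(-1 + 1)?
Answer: -102/209 ≈ -0.48804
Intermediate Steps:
L(j, n) = 0 (L(j, n) = n*0 = 0)
w = -209 (w = -19*11 = -209)
N(o) = 1/(-209 + o) (N(o) = 1/(o - 209) = 1/(-209 + o))
N(L(-2, 0)/(-35))*102 = 102/(-209 + 0/(-35)) = 102/(-209 + 0*(-1/35)) = 102/(-209 + 0) = 102/(-209) = -1/209*102 = -102/209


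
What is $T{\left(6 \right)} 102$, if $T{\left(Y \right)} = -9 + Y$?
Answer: $-306$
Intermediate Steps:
$T{\left(6 \right)} 102 = \left(-9 + 6\right) 102 = \left(-3\right) 102 = -306$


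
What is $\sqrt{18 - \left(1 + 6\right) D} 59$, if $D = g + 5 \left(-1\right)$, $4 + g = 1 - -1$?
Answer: $59 \sqrt{67} \approx 482.94$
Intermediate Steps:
$g = -2$ ($g = -4 + \left(1 - -1\right) = -4 + \left(1 + 1\right) = -4 + 2 = -2$)
$D = -7$ ($D = -2 + 5 \left(-1\right) = -2 - 5 = -7$)
$\sqrt{18 - \left(1 + 6\right) D} 59 = \sqrt{18 - \left(1 + 6\right) \left(-7\right)} 59 = \sqrt{18 - 7 \left(-7\right)} 59 = \sqrt{18 - -49} \cdot 59 = \sqrt{18 + 49} \cdot 59 = \sqrt{67} \cdot 59 = 59 \sqrt{67}$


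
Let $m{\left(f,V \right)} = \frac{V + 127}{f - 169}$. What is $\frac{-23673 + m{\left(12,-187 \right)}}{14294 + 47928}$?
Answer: $- \frac{3716601}{9768854} \approx -0.38045$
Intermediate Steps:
$m{\left(f,V \right)} = \frac{127 + V}{-169 + f}$
$\frac{-23673 + m{\left(12,-187 \right)}}{14294 + 47928} = \frac{-23673 + \frac{127 - 187}{-169 + 12}}{14294 + 47928} = \frac{-23673 + \frac{1}{-157} \left(-60\right)}{62222} = \left(-23673 - - \frac{60}{157}\right) \frac{1}{62222} = \left(-23673 + \frac{60}{157}\right) \frac{1}{62222} = \left(- \frac{3716601}{157}\right) \frac{1}{62222} = - \frac{3716601}{9768854}$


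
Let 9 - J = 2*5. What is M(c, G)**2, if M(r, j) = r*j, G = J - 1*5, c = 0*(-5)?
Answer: 0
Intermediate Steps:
J = -1 (J = 9 - 2*5 = 9 - 1*10 = 9 - 10 = -1)
c = 0
G = -6 (G = -1 - 1*5 = -1 - 5 = -6)
M(r, j) = j*r
M(c, G)**2 = (-6*0)**2 = 0**2 = 0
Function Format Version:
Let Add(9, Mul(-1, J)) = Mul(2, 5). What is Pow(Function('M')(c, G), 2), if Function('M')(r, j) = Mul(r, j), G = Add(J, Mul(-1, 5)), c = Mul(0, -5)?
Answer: 0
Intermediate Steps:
J = -1 (J = Add(9, Mul(-1, Mul(2, 5))) = Add(9, Mul(-1, 10)) = Add(9, -10) = -1)
c = 0
G = -6 (G = Add(-1, Mul(-1, 5)) = Add(-1, -5) = -6)
Function('M')(r, j) = Mul(j, r)
Pow(Function('M')(c, G), 2) = Pow(Mul(-6, 0), 2) = Pow(0, 2) = 0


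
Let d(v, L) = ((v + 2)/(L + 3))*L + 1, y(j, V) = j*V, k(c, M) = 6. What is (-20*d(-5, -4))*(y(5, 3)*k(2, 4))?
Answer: 19800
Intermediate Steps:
y(j, V) = V*j
d(v, L) = 1 + L*(2 + v)/(3 + L) (d(v, L) = ((2 + v)/(3 + L))*L + 1 = L*(2 + v)/(3 + L) + 1 = 1 + L*(2 + v)/(3 + L))
(-20*d(-5, -4))*(y(5, 3)*k(2, 4)) = (-20*(3 + 3*(-4) - 4*(-5))/(3 - 4))*((3*5)*6) = (-20*(3 - 12 + 20)/(-1))*(15*6) = -(-20)*11*90 = -20*(-11)*90 = 220*90 = 19800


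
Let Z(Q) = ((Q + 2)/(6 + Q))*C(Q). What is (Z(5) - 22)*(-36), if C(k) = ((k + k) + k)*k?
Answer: -10188/11 ≈ -926.18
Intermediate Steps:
C(k) = 3*k² (C(k) = (2*k + k)*k = (3*k)*k = 3*k²)
Z(Q) = 3*Q²*(2 + Q)/(6 + Q) (Z(Q) = ((Q + 2)/(6 + Q))*(3*Q²) = ((2 + Q)/(6 + Q))*(3*Q²) = 3*Q²*(2 + Q)/(6 + Q))
(Z(5) - 22)*(-36) = (3*5²*(2 + 5)/(6 + 5) - 22)*(-36) = (3*25*7/11 - 22)*(-36) = (3*25*(1/11)*7 - 22)*(-36) = (525/11 - 22)*(-36) = (283/11)*(-36) = -10188/11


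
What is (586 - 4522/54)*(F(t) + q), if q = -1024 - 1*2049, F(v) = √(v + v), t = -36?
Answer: -41672953/27 + 27122*I*√2/9 ≈ -1.5434e+6 + 4261.8*I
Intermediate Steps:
F(v) = √2*√v (F(v) = √(2*v) = √2*√v)
q = -3073 (q = -1024 - 2049 = -3073)
(586 - 4522/54)*(F(t) + q) = (586 - 4522/54)*(√2*√(-36) - 3073) = (586 - 4522*1/54)*(√2*(6*I) - 3073) = (586 - 2261/27)*(6*I*√2 - 3073) = 13561*(-3073 + 6*I*√2)/27 = -41672953/27 + 27122*I*√2/9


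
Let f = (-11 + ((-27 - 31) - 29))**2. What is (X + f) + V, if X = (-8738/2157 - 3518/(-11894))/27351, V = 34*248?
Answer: 6327927816291121/350849848329 ≈ 18036.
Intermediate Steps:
V = 8432
X = -48170723/350849848329 (X = (-8738*1/2157 - 3518*(-1/11894))*(1/27351) = (-8738/2157 + 1759/5947)*(1/27351) = -48170723/12827679*1/27351 = -48170723/350849848329 ≈ -0.00013730)
f = 9604 (f = (-11 + (-58 - 29))**2 = (-11 - 87)**2 = (-98)**2 = 9604)
(X + f) + V = (-48170723/350849848329 + 9604) + 8432 = 3369561895180993/350849848329 + 8432 = 6327927816291121/350849848329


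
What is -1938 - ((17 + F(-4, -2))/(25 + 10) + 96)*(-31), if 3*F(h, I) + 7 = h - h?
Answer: 110354/105 ≈ 1051.0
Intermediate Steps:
F(h, I) = -7/3 (F(h, I) = -7/3 + (h - h)/3 = -7/3 + (⅓)*0 = -7/3 + 0 = -7/3)
-1938 - ((17 + F(-4, -2))/(25 + 10) + 96)*(-31) = -1938 - ((17 - 7/3)/(25 + 10) + 96)*(-31) = -1938 - ((44/3)/35 + 96)*(-31) = -1938 - ((44/3)*(1/35) + 96)*(-31) = -1938 - (44/105 + 96)*(-31) = -1938 - 10124*(-31)/105 = -1938 - 1*(-313844/105) = -1938 + 313844/105 = 110354/105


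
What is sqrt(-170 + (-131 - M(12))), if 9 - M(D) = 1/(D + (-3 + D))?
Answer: I*sqrt(136689)/21 ≈ 17.605*I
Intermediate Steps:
M(D) = 9 - 1/(-3 + 2*D) (M(D) = 9 - 1/(D + (-3 + D)) = 9 - 1/(-3 + 2*D))
sqrt(-170 + (-131 - M(12))) = sqrt(-170 + (-131 - 2*(-14 + 9*12)/(-3 + 2*12))) = sqrt(-170 + (-131 - 2*(-14 + 108)/(-3 + 24))) = sqrt(-170 + (-131 - 2*94/21)) = sqrt(-170 + (-131 - 1*188/21)) = sqrt(-170 + (-131 - 188/21)) = sqrt(-170 - 2939/21) = sqrt(-6509/21) = I*sqrt(136689)/21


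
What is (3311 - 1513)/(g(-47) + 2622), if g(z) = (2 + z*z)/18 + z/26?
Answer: 35061/53489 ≈ 0.65548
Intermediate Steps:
g(z) = ⅑ + z²/18 + z/26 (g(z) = (2 + z²)*(1/18) + z*(1/26) = (⅑ + z²/18) + z/26 = ⅑ + z²/18 + z/26)
(3311 - 1513)/(g(-47) + 2622) = (3311 - 1513)/((⅑ + (1/18)*(-47)² + (1/26)*(-47)) + 2622) = 1798/((⅑ + (1/18)*2209 - 47/26) + 2622) = 1798/((⅑ + 2209/18 - 47/26) + 2622) = 1798/(4720/39 + 2622) = 1798/(106978/39) = 1798*(39/106978) = 35061/53489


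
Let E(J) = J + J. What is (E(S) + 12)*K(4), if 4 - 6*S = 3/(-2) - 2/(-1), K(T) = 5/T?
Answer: 395/24 ≈ 16.458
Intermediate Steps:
S = 7/12 (S = ⅔ - (3/(-2) - 2/(-1))/6 = ⅔ - (3*(-½) - 2*(-1))/6 = ⅔ - (-3/2 + 2)/6 = ⅔ - ⅙*½ = ⅔ - 1/12 = 7/12 ≈ 0.58333)
E(J) = 2*J
(E(S) + 12)*K(4) = (2*(7/12) + 12)*(5/4) = (7/6 + 12)*(5*(¼)) = (79/6)*(5/4) = 395/24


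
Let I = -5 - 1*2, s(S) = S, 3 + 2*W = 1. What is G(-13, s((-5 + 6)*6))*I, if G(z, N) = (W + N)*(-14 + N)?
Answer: 280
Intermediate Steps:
W = -1 (W = -3/2 + (½)*1 = -3/2 + ½ = -1)
G(z, N) = (-1 + N)*(-14 + N)
I = -7 (I = -5 - 2 = -7)
G(-13, s((-5 + 6)*6))*I = (14 + ((-5 + 6)*6)² - 15*(-5 + 6)*6)*(-7) = (14 + (1*6)² - 15*6)*(-7) = (14 + 6² - 15*6)*(-7) = (14 + 36 - 90)*(-7) = -40*(-7) = 280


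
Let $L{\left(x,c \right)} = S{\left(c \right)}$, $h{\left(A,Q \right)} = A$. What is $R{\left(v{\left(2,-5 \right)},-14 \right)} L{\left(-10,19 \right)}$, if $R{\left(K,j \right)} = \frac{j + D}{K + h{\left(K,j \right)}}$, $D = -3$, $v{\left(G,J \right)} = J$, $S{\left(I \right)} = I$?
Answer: $\frac{323}{10} \approx 32.3$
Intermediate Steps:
$L{\left(x,c \right)} = c$
$R{\left(K,j \right)} = \frac{-3 + j}{2 K}$ ($R{\left(K,j \right)} = \frac{j - 3}{K + K} = \frac{-3 + j}{2 K}$)
$R{\left(v{\left(2,-5 \right)},-14 \right)} L{\left(-10,19 \right)} = \frac{-3 - 14}{2 \left(-5\right)} 19 = \frac{1}{2} \left(- \frac{1}{5}\right) \left(-17\right) 19 = \frac{17}{10} \cdot 19 = \frac{323}{10}$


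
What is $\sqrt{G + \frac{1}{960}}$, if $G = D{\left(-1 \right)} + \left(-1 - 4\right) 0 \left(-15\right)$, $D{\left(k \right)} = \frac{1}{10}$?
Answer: $\frac{\sqrt{1455}}{120} \approx 0.31787$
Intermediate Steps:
$D{\left(k \right)} = \frac{1}{10}$
$G = \frac{1}{10}$ ($G = \frac{1}{10} + \left(-1 - 4\right) 0 \left(-15\right) = \frac{1}{10} + \left(-5\right) 0 \left(-15\right) = \frac{1}{10} + 0 \left(-15\right) = \frac{1}{10} + 0 = \frac{1}{10} \approx 0.1$)
$\sqrt{G + \frac{1}{960}} = \sqrt{\frac{1}{10} + \frac{1}{960}} = \sqrt{\frac{97}{960}} = \frac{\sqrt{1455}}{120}$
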